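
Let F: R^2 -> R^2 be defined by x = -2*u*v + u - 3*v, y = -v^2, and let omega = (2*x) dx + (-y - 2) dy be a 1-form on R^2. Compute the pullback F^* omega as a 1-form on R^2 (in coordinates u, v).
F^* omega = (8*u*v^2 - 8*u*v + 2*u + 12*v^2 - 6*v) du + (8*u^2*v - 4*u^2 + 24*u*v - 6*u - 2*v^3 + 22*v) dv

Using F^*(f dg) = (f ∘ F) d(g ∘ F), substitute each coordinate x_i by F_i(u, v) in f_i, and replace dx_i by d F_i = (∂F_i/∂u) du + (∂F_i/∂v) dv.
  For the x component: f_1(F) = -4*u*v + 2*u - 6*v; d F_1 = (1 - 2*v) du + (-2*u - 3) dv
  For the y component: f_2(F) = v^2 - 2; d F_2 = (0) du + (-2*v) dv
Combining and collecting du, dv coefficients:
  coeff of du: 8*u*v^2 - 8*u*v + 2*u + 12*v^2 - 6*v
  coeff of dv: 8*u^2*v - 4*u^2 + 24*u*v - 6*u - 2*v^3 + 22*v
F^* omega = (8*u*v^2 - 8*u*v + 2*u + 12*v^2 - 6*v) du + (8*u^2*v - 4*u^2 + 24*u*v - 6*u - 2*v^3 + 22*v) dv.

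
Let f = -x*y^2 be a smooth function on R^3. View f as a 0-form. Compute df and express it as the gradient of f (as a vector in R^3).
df = (-y^2) dx + (-2*x*y) dy + (0) dz; grad f = (-y^2, -2*x*y, 0)

For a 0-form f, d f = (∂f/∂x) dx + (∂f/∂y) dy + (∂f/∂z) dz. The components of the vector representation are exactly the entries of grad f in Cartesian coordinates:
  ∂f/∂x = -y^2
  ∂f/∂y = -2*x*y
  ∂f/∂z = 0.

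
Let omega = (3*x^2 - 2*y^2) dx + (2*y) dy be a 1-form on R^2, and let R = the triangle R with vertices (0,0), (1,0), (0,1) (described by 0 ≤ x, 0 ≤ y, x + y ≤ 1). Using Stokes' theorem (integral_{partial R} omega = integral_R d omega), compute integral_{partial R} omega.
integral_(partial R) omega = 2/3

Stokes: integral_partial_R omega = integral_R d omega with d omega = (∂Q/∂x - ∂P/∂y) dx ∧ dy.
  ∂Q/∂x = 0
  ∂P/∂y = -4*y
  integrand = ∂Q/∂x - ∂P/∂y = 4*y.
Integrating over R: integral_0^1 integral_0^{1-x} (4*y) dy dx = 2/3.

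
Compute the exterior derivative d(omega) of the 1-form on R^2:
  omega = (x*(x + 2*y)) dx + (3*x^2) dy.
d(omega) = (4*x) dx ∧ dy

For a 1-form omega = sum_i f_i dx_i, the exterior derivative is
  d(omega) = sum_{i < j} (∂f_j/∂x_i - ∂f_i/∂x_j) dx_i ∧ dx_j.
  coefficient of dx ∧ dy: ∂f_2/∂x - ∂f_1/∂y = ∂(3*x^2)/∂x - ∂(x*(x + 2*y))/∂y = 4*x
Assembling: d(omega) = (4*x) dx ∧ dy.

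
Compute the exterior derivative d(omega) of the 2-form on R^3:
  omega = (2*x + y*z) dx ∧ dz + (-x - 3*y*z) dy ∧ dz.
d(omega) = (-z - 1) dx ∧ dy ∧ dz

For a 2-form omega = sum_{i<j} g_{ij} dx_i ∧ dx_j, the exterior derivative is
  d(omega) = sum_{i<j} d(g_{ij}) ∧ dx_i ∧ dx_j = sum_{i<j, k} (∂g_{ij}/∂x_k) dx_k ∧ dx_i ∧ dx_j.
Expand each term, using dx_k ∧ dx_i ∧ dx_j = sgn(permutation) dx_{(a)} ∧ dx_{(b)} ∧ dx_{(c)} with (a < b < c) sorted:
  d(2*x + y*z) includes (∂/∂y)(2*x + y*z) dy = (z) dy, which multiplied by dx ∧ dz gives (-z) dx ∧ dy ∧ dz
  d(-x - 3*y*z) includes (∂/∂x)(-x - 3*y*z) dx = (-1) dx, which multiplied by dy ∧ dz gives (-1) dx ∧ dy ∧ dz
Collecting like 3-forms: d(omega) = (-z - 1) dx ∧ dy ∧ dz.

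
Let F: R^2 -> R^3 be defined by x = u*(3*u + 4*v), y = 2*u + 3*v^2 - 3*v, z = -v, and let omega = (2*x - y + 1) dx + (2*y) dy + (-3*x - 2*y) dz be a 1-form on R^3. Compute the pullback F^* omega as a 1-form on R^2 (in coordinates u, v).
F^* omega = (36*u^3 + 72*u^2*v - 12*u^2 + 14*u*v^2 + 10*u*v + 14*u - 12*v^3 + 24*v^2 - 8*v) du + (24*u^3 + 32*u^2*v + u^2 - 12*u*v^2 + 48*u*v - 4*u + 36*v^3 - 48*v^2 + 12*v) dv

Using F^*(f dg) = (f ∘ F) d(g ∘ F), substitute each coordinate x_i by F_i(u, v) in f_i, and replace dx_i by d F_i = (∂F_i/∂u) du + (∂F_i/∂v) dv.
  For the x component: f_1(F) = 6*u^2 + 8*u*v - 2*u - 3*v^2 + 3*v + 1; d F_1 = (6*u + 4*v) du + (4*u) dv
  For the y component: f_2(F) = 4*u + 6*v^2 - 6*v; d F_2 = (2) du + (6*v - 3) dv
  For the z component: f_3(F) = -9*u^2 - 12*u*v - 4*u - 6*v^2 + 6*v; d F_3 = (0) du + (-1) dv
Combining and collecting du, dv coefficients:
  coeff of du: 36*u^3 + 72*u^2*v - 12*u^2 + 14*u*v^2 + 10*u*v + 14*u - 12*v^3 + 24*v^2 - 8*v
  coeff of dv: 24*u^3 + 32*u^2*v + u^2 - 12*u*v^2 + 48*u*v - 4*u + 36*v^3 - 48*v^2 + 12*v
F^* omega = (36*u^3 + 72*u^2*v - 12*u^2 + 14*u*v^2 + 10*u*v + 14*u - 12*v^3 + 24*v^2 - 8*v) du + (24*u^3 + 32*u^2*v + u^2 - 12*u*v^2 + 48*u*v - 4*u + 36*v^3 - 48*v^2 + 12*v) dv.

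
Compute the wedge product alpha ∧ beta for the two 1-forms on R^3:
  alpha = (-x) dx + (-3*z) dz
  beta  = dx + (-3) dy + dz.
alpha ∧ beta = (3*x) dx ∧ dy + (-x + 3*z) dx ∧ dz + (-9*z) dy ∧ dz

Distribute the wedge, using dx_i ∧ dx_j = -dx_j ∧ dx_i and dx_i ∧ dx_i = 0. For each pair (i, j) with i < j, the coefficient of dx_i ∧ dx_j in alpha ∧ beta is (alpha_i * beta_j - alpha_j * beta_i). Collecting: alpha ∧ beta = (3*x) dx ∧ dy + (-x + 3*z) dx ∧ dz + (-9*z) dy ∧ dz.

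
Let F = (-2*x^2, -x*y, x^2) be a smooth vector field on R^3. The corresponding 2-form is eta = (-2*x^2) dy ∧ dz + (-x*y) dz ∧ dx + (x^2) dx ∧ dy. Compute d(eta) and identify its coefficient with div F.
d(eta) = (-5*x) dx ∧ dy ∧ dz; div F = -5*x

For a 2-form in R^3 of the form above, applying d gives a 3-form with coefficient ∂P/∂x + ∂Q/∂y + ∂R/∂z:
  ∂P/∂x = -4*x
  ∂Q/∂y = -x
  ∂R/∂z = 0
Sum = -5*x, which is exactly div F.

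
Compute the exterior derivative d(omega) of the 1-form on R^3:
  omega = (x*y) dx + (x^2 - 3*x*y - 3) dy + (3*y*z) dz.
d(omega) = (x - 3*y) dx ∧ dy + (3*z) dy ∧ dz

For a 1-form omega = sum_i f_i dx_i, the exterior derivative is
  d(omega) = sum_{i < j} (∂f_j/∂x_i - ∂f_i/∂x_j) dx_i ∧ dx_j.
  coefficient of dx ∧ dy: ∂f_2/∂x - ∂f_1/∂y = ∂(x^2 - 3*x*y - 3)/∂x - ∂(x*y)/∂y = x - 3*y
  coefficient of dy ∧ dz: ∂f_3/∂y - ∂f_2/∂z = ∂(3*y*z)/∂y - ∂(x^2 - 3*x*y - 3)/∂z = 3*z
Assembling: d(omega) = (x - 3*y) dx ∧ dy + (3*z) dy ∧ dz.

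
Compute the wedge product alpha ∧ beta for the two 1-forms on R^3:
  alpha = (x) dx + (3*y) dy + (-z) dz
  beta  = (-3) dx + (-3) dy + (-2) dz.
alpha ∧ beta = (-3*x + 9*y) dx ∧ dy + (-2*x - 3*z) dx ∧ dz + (-6*y - 3*z) dy ∧ dz

Distribute the wedge, using dx_i ∧ dx_j = -dx_j ∧ dx_i and dx_i ∧ dx_i = 0. For each pair (i, j) with i < j, the coefficient of dx_i ∧ dx_j in alpha ∧ beta is (alpha_i * beta_j - alpha_j * beta_i). Collecting: alpha ∧ beta = (-3*x + 9*y) dx ∧ dy + (-2*x - 3*z) dx ∧ dz + (-6*y - 3*z) dy ∧ dz.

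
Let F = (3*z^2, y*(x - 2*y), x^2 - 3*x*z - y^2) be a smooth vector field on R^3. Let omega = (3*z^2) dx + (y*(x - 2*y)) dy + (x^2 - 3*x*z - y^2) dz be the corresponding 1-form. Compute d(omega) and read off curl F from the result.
d(omega) = (-2*y) dy ∧ dz + (-2*x + 9*z) dz ∧ dx + (y) dx ∧ dy; curl F = (-2*y, -2*x + 9*z, y)

d omega = sum_{i<j} (∂f_j/∂x_i - ∂f_i/∂x_j) dx_i ∧ dx_j. Under the identification (dy ∧ dz, dz ∧ dx, dx ∧ dy) ↔ (e_x, e_y, e_z), the coefficients are exactly the components of curl F. Compute:
  ∂R/∂y - ∂Q/∂z = (-2*y) - (0) = -2*y
  ∂P/∂z - ∂R/∂x = (6*z) - (2*x - 3*z) = -2*x + 9*z
  ∂Q/∂x - ∂P/∂y = (y) - (0) = y.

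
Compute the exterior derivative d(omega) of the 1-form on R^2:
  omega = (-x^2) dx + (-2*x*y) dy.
d(omega) = (-2*y) dx ∧ dy

For a 1-form omega = sum_i f_i dx_i, the exterior derivative is
  d(omega) = sum_{i < j} (∂f_j/∂x_i - ∂f_i/∂x_j) dx_i ∧ dx_j.
  coefficient of dx ∧ dy: ∂f_2/∂x - ∂f_1/∂y = ∂(-2*x*y)/∂x - ∂(-x^2)/∂y = -2*y
Assembling: d(omega) = (-2*y) dx ∧ dy.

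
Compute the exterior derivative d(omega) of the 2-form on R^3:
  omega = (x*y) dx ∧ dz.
d(omega) = (-x) dx ∧ dy ∧ dz

For a 2-form omega = sum_{i<j} g_{ij} dx_i ∧ dx_j, the exterior derivative is
  d(omega) = sum_{i<j} d(g_{ij}) ∧ dx_i ∧ dx_j = sum_{i<j, k} (∂g_{ij}/∂x_k) dx_k ∧ dx_i ∧ dx_j.
Expand each term, using dx_k ∧ dx_i ∧ dx_j = sgn(permutation) dx_{(a)} ∧ dx_{(b)} ∧ dx_{(c)} with (a < b < c) sorted:
  d(x*y) includes (∂/∂y)(x*y) dy = (x) dy, which multiplied by dx ∧ dz gives (-x) dx ∧ dy ∧ dz
Collecting like 3-forms: d(omega) = (-x) dx ∧ dy ∧ dz.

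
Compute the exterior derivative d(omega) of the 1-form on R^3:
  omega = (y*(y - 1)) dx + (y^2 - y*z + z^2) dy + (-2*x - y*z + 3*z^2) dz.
d(omega) = (1 - 2*y) dx ∧ dy + (-2) dx ∧ dz + (y - 3*z) dy ∧ dz

For a 1-form omega = sum_i f_i dx_i, the exterior derivative is
  d(omega) = sum_{i < j} (∂f_j/∂x_i - ∂f_i/∂x_j) dx_i ∧ dx_j.
  coefficient of dx ∧ dy: ∂f_2/∂x - ∂f_1/∂y = ∂(y^2 - y*z + z^2)/∂x - ∂(y*(y - 1))/∂y = 1 - 2*y
  coefficient of dx ∧ dz: ∂f_3/∂x - ∂f_1/∂z = ∂(-2*x - y*z + 3*z^2)/∂x - ∂(y*(y - 1))/∂z = -2
  coefficient of dy ∧ dz: ∂f_3/∂y - ∂f_2/∂z = ∂(-2*x - y*z + 3*z^2)/∂y - ∂(y^2 - y*z + z^2)/∂z = y - 3*z
Assembling: d(omega) = (1 - 2*y) dx ∧ dy + (-2) dx ∧ dz + (y - 3*z) dy ∧ dz.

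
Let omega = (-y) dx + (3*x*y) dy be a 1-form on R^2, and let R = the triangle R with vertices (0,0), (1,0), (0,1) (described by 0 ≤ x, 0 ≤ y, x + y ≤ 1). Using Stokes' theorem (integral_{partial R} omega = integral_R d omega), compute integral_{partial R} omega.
integral_(partial R) omega = 1

Stokes: integral_partial_R omega = integral_R d omega with d omega = (∂Q/∂x - ∂P/∂y) dx ∧ dy.
  ∂Q/∂x = 3*y
  ∂P/∂y = -1
  integrand = ∂Q/∂x - ∂P/∂y = 3*y + 1.
Integrating over R: integral_0^1 integral_0^{1-x} (3*y + 1) dy dx = 1.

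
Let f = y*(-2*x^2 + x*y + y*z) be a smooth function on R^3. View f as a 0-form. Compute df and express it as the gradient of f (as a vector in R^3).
df = (y*(-4*x + y)) dx + (-2*x^2 + 2*x*y + 2*y*z) dy + (y^2) dz; grad f = (y*(-4*x + y), -2*x^2 + 2*x*y + 2*y*z, y^2)

For a 0-form f, d f = (∂f/∂x) dx + (∂f/∂y) dy + (∂f/∂z) dz. The components of the vector representation are exactly the entries of grad f in Cartesian coordinates:
  ∂f/∂x = y*(-4*x + y)
  ∂f/∂y = -2*x^2 + 2*x*y + 2*y*z
  ∂f/∂z = y^2.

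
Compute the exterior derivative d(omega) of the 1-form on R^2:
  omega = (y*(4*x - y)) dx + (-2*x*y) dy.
d(omega) = (-4*x) dx ∧ dy

For a 1-form omega = sum_i f_i dx_i, the exterior derivative is
  d(omega) = sum_{i < j} (∂f_j/∂x_i - ∂f_i/∂x_j) dx_i ∧ dx_j.
  coefficient of dx ∧ dy: ∂f_2/∂x - ∂f_1/∂y = ∂(-2*x*y)/∂x - ∂(y*(4*x - y))/∂y = -4*x
Assembling: d(omega) = (-4*x) dx ∧ dy.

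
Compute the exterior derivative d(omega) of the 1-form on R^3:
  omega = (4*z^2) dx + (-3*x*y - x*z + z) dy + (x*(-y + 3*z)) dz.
d(omega) = (-3*y - z) dx ∧ dy + (-y - 5*z) dx ∧ dz + (-1) dy ∧ dz

For a 1-form omega = sum_i f_i dx_i, the exterior derivative is
  d(omega) = sum_{i < j} (∂f_j/∂x_i - ∂f_i/∂x_j) dx_i ∧ dx_j.
  coefficient of dx ∧ dy: ∂f_2/∂x - ∂f_1/∂y = ∂(-3*x*y - x*z + z)/∂x - ∂(4*z^2)/∂y = -3*y - z
  coefficient of dx ∧ dz: ∂f_3/∂x - ∂f_1/∂z = ∂(x*(-y + 3*z))/∂x - ∂(4*z^2)/∂z = -y - 5*z
  coefficient of dy ∧ dz: ∂f_3/∂y - ∂f_2/∂z = ∂(x*(-y + 3*z))/∂y - ∂(-3*x*y - x*z + z)/∂z = -1
Assembling: d(omega) = (-3*y - z) dx ∧ dy + (-y - 5*z) dx ∧ dz + (-1) dy ∧ dz.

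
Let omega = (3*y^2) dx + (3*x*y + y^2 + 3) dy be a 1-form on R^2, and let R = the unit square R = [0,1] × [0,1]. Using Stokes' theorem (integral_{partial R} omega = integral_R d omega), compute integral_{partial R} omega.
integral_(partial R) omega = -3/2

Stokes: integral_partial_R omega = integral_R d omega with d omega = (∂Q/∂x - ∂P/∂y) dx ∧ dy.
  ∂Q/∂x = 3*y
  ∂P/∂y = 6*y
  integrand = ∂Q/∂x - ∂P/∂y = -3*y.
Integrating over R: integral_0^1 integral_0^1 (-3*y) dx dy = -3/2.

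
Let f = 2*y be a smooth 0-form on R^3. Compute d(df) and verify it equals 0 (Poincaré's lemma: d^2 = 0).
d(df) = 0

Step 1: df = sum_i (∂f/∂x_i) dx_i = (0) dx + (2) dy + (0) dz.
Step 2: Apply d again. Using the 1-form formula, the coefficient of dx ∧ dy in d(df) is ∂^2 f/∂x ∂y - ∂^2 f/∂y ∂x = (0) - (0) = 0 (equality of mixed partials for smooth f).
Similarly for dx ∧ dz and dy ∧ dz — all coefficients vanish. So d(df) = 0.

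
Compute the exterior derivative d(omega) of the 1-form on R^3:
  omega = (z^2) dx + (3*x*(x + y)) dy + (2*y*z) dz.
d(omega) = (6*x + 3*y) dx ∧ dy + (-2*z) dx ∧ dz + (2*z) dy ∧ dz

For a 1-form omega = sum_i f_i dx_i, the exterior derivative is
  d(omega) = sum_{i < j} (∂f_j/∂x_i - ∂f_i/∂x_j) dx_i ∧ dx_j.
  coefficient of dx ∧ dy: ∂f_2/∂x - ∂f_1/∂y = ∂(3*x*(x + y))/∂x - ∂(z^2)/∂y = 6*x + 3*y
  coefficient of dx ∧ dz: ∂f_3/∂x - ∂f_1/∂z = ∂(2*y*z)/∂x - ∂(z^2)/∂z = -2*z
  coefficient of dy ∧ dz: ∂f_3/∂y - ∂f_2/∂z = ∂(2*y*z)/∂y - ∂(3*x*(x + y))/∂z = 2*z
Assembling: d(omega) = (6*x + 3*y) dx ∧ dy + (-2*z) dx ∧ dz + (2*z) dy ∧ dz.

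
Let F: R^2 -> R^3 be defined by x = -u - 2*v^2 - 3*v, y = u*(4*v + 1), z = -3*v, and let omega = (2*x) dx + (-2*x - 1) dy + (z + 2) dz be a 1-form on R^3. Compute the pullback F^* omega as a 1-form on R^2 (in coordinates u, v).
F^* omega = (8*u*v + 4*u + 16*v^3 + 32*v^2 + 8*v - 1) du + (8*u^2 + 16*u*v^2 + 32*u*v + 2*u + 16*v^3 + 36*v^2 + 27*v - 6) dv

Using F^*(f dg) = (f ∘ F) d(g ∘ F), substitute each coordinate x_i by F_i(u, v) in f_i, and replace dx_i by d F_i = (∂F_i/∂u) du + (∂F_i/∂v) dv.
  For the x component: f_1(F) = -2*u - 4*v^2 - 6*v; d F_1 = (-1) du + (-4*v - 3) dv
  For the y component: f_2(F) = 2*u + 4*v^2 + 6*v - 1; d F_2 = (4*v + 1) du + (4*u) dv
  For the z component: f_3(F) = 2 - 3*v; d F_3 = (0) du + (-3) dv
Combining and collecting du, dv coefficients:
  coeff of du: 8*u*v + 4*u + 16*v^3 + 32*v^2 + 8*v - 1
  coeff of dv: 8*u^2 + 16*u*v^2 + 32*u*v + 2*u + 16*v^3 + 36*v^2 + 27*v - 6
F^* omega = (8*u*v + 4*u + 16*v^3 + 32*v^2 + 8*v - 1) du + (8*u^2 + 16*u*v^2 + 32*u*v + 2*u + 16*v^3 + 36*v^2 + 27*v - 6) dv.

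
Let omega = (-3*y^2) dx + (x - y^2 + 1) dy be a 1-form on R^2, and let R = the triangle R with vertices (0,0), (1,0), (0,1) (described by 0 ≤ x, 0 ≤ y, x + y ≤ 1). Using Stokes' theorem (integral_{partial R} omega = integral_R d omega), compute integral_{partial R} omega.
integral_(partial R) omega = 3/2

Stokes: integral_partial_R omega = integral_R d omega with d omega = (∂Q/∂x - ∂P/∂y) dx ∧ dy.
  ∂Q/∂x = 1
  ∂P/∂y = -6*y
  integrand = ∂Q/∂x - ∂P/∂y = 6*y + 1.
Integrating over R: integral_0^1 integral_0^{1-x} (6*y + 1) dy dx = 3/2.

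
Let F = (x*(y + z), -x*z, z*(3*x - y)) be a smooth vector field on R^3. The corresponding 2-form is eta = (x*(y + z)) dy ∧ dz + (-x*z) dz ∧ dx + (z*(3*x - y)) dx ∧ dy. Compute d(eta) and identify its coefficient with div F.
d(eta) = (3*x + z) dx ∧ dy ∧ dz; div F = 3*x + z

For a 2-form in R^3 of the form above, applying d gives a 3-form with coefficient ∂P/∂x + ∂Q/∂y + ∂R/∂z:
  ∂P/∂x = y + z
  ∂Q/∂y = 0
  ∂R/∂z = 3*x - y
Sum = 3*x + z, which is exactly div F.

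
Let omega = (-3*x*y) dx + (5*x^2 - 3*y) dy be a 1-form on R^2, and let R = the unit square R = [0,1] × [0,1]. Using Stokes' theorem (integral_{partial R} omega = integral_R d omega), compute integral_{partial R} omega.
integral_(partial R) omega = 13/2

Stokes: integral_partial_R omega = integral_R d omega with d omega = (∂Q/∂x - ∂P/∂y) dx ∧ dy.
  ∂Q/∂x = 10*x
  ∂P/∂y = -3*x
  integrand = ∂Q/∂x - ∂P/∂y = 13*x.
Integrating over R: integral_0^1 integral_0^1 (13*x) dx dy = 13/2.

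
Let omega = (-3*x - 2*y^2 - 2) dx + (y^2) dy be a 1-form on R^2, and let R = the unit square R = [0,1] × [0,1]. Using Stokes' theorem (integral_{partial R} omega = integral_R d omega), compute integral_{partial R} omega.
integral_(partial R) omega = 2

Stokes: integral_partial_R omega = integral_R d omega with d omega = (∂Q/∂x - ∂P/∂y) dx ∧ dy.
  ∂Q/∂x = 0
  ∂P/∂y = -4*y
  integrand = ∂Q/∂x - ∂P/∂y = 4*y.
Integrating over R: integral_0^1 integral_0^1 (4*y) dx dy = 2.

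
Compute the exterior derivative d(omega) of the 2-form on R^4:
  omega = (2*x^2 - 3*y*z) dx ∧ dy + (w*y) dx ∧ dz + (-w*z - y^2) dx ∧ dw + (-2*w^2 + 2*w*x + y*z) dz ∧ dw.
d(omega) = (-w - 3*y) dx ∧ dy ∧ dz + (3*w + y) dx ∧ dz ∧ dw + (2*y) dx ∧ dy ∧ dw + (z) dy ∧ dz ∧ dw

For a 2-form omega = sum_{i<j} g_{ij} dx_i ∧ dx_j, the exterior derivative is
  d(omega) = sum_{i<j} d(g_{ij}) ∧ dx_i ∧ dx_j = sum_{i<j, k} (∂g_{ij}/∂x_k) dx_k ∧ dx_i ∧ dx_j.
Expand each term, using dx_k ∧ dx_i ∧ dx_j = sgn(permutation) dx_{(a)} ∧ dx_{(b)} ∧ dx_{(c)} with (a < b < c) sorted:
  d(2*x^2 - 3*y*z) includes (∂/∂z)(2*x^2 - 3*y*z) dz = (-3*y) dz, which multiplied by dx ∧ dy gives (-3*y) dx ∧ dy ∧ dz
  d(w*y) includes (∂/∂y)(w*y) dy = (w) dy, which multiplied by dx ∧ dz gives (-w) dx ∧ dy ∧ dz
  d(w*y) includes (∂/∂w)(w*y) dw = (y) dw, which multiplied by dx ∧ dz gives (y) dx ∧ dz ∧ dw
  d(-w*z - y^2) includes (∂/∂y)(-w*z - y^2) dy = (-2*y) dy, which multiplied by dx ∧ dw gives (2*y) dx ∧ dy ∧ dw
  d(-w*z - y^2) includes (∂/∂z)(-w*z - y^2) dz = (-w) dz, which multiplied by dx ∧ dw gives (w) dx ∧ dz ∧ dw
  d(-2*w^2 + 2*w*x + y*z) includes (∂/∂x)(-2*w^2 + 2*w*x + y*z) dx = (2*w) dx, which multiplied by dz ∧ dw gives (2*w) dx ∧ dz ∧ dw
  d(-2*w^2 + 2*w*x + y*z) includes (∂/∂y)(-2*w^2 + 2*w*x + y*z) dy = (z) dy, which multiplied by dz ∧ dw gives (z) dy ∧ dz ∧ dw
Collecting like 3-forms: d(omega) = (-w - 3*y) dx ∧ dy ∧ dz + (3*w + y) dx ∧ dz ∧ dw + (2*y) dx ∧ dy ∧ dw + (z) dy ∧ dz ∧ dw.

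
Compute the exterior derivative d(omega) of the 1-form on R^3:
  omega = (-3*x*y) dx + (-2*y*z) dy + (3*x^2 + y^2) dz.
d(omega) = (3*x) dx ∧ dy + (6*x) dx ∧ dz + (4*y) dy ∧ dz

For a 1-form omega = sum_i f_i dx_i, the exterior derivative is
  d(omega) = sum_{i < j} (∂f_j/∂x_i - ∂f_i/∂x_j) dx_i ∧ dx_j.
  coefficient of dx ∧ dy: ∂f_2/∂x - ∂f_1/∂y = ∂(-2*y*z)/∂x - ∂(-3*x*y)/∂y = 3*x
  coefficient of dx ∧ dz: ∂f_3/∂x - ∂f_1/∂z = ∂(3*x^2 + y^2)/∂x - ∂(-3*x*y)/∂z = 6*x
  coefficient of dy ∧ dz: ∂f_3/∂y - ∂f_2/∂z = ∂(3*x^2 + y^2)/∂y - ∂(-2*y*z)/∂z = 4*y
Assembling: d(omega) = (3*x) dx ∧ dy + (6*x) dx ∧ dz + (4*y) dy ∧ dz.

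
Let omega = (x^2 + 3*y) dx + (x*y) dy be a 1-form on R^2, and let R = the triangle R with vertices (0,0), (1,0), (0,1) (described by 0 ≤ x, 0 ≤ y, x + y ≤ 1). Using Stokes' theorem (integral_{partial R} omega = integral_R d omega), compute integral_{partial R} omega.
integral_(partial R) omega = -4/3

Stokes: integral_partial_R omega = integral_R d omega with d omega = (∂Q/∂x - ∂P/∂y) dx ∧ dy.
  ∂Q/∂x = y
  ∂P/∂y = 3
  integrand = ∂Q/∂x - ∂P/∂y = y - 3.
Integrating over R: integral_0^1 integral_0^{1-x} (y - 3) dy dx = -4/3.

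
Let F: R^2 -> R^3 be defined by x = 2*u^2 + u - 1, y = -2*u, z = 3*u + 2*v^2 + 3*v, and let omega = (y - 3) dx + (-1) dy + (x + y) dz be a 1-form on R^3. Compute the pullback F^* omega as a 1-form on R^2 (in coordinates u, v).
F^* omega = (-2*u^2 - 17*u - 4) du + (8*u^2*v + 6*u^2 - 4*u*v - 3*u - 4*v - 3) dv

Using F^*(f dg) = (f ∘ F) d(g ∘ F), substitute each coordinate x_i by F_i(u, v) in f_i, and replace dx_i by d F_i = (∂F_i/∂u) du + (∂F_i/∂v) dv.
  For the x component: f_1(F) = -2*u - 3; d F_1 = (4*u + 1) du + (0) dv
  For the y component: f_2(F) = -1; d F_2 = (-2) du + (0) dv
  For the z component: f_3(F) = 2*u^2 - u - 1; d F_3 = (3) du + (4*v + 3) dv
Combining and collecting du, dv coefficients:
  coeff of du: -2*u^2 - 17*u - 4
  coeff of dv: 8*u^2*v + 6*u^2 - 4*u*v - 3*u - 4*v - 3
F^* omega = (-2*u^2 - 17*u - 4) du + (8*u^2*v + 6*u^2 - 4*u*v - 3*u - 4*v - 3) dv.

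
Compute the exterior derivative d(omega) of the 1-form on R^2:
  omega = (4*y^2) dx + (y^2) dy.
d(omega) = (-8*y) dx ∧ dy

For a 1-form omega = sum_i f_i dx_i, the exterior derivative is
  d(omega) = sum_{i < j} (∂f_j/∂x_i - ∂f_i/∂x_j) dx_i ∧ dx_j.
  coefficient of dx ∧ dy: ∂f_2/∂x - ∂f_1/∂y = ∂(y^2)/∂x - ∂(4*y^2)/∂y = -8*y
Assembling: d(omega) = (-8*y) dx ∧ dy.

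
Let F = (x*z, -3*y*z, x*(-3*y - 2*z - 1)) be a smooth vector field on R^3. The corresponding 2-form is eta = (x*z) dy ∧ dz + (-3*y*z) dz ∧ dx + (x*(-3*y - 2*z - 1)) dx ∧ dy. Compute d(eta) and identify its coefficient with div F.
d(eta) = (-2*x - 2*z) dx ∧ dy ∧ dz; div F = -2*x - 2*z

For a 2-form in R^3 of the form above, applying d gives a 3-form with coefficient ∂P/∂x + ∂Q/∂y + ∂R/∂z:
  ∂P/∂x = z
  ∂Q/∂y = -3*z
  ∂R/∂z = -2*x
Sum = -2*x - 2*z, which is exactly div F.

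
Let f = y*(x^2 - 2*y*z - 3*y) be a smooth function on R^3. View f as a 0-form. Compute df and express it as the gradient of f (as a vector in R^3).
df = (2*x*y) dx + (x^2 - 4*y*z - 6*y) dy + (-2*y^2) dz; grad f = (2*x*y, x^2 - 4*y*z - 6*y, -2*y^2)

For a 0-form f, d f = (∂f/∂x) dx + (∂f/∂y) dy + (∂f/∂z) dz. The components of the vector representation are exactly the entries of grad f in Cartesian coordinates:
  ∂f/∂x = 2*x*y
  ∂f/∂y = x^2 - 4*y*z - 6*y
  ∂f/∂z = -2*y^2.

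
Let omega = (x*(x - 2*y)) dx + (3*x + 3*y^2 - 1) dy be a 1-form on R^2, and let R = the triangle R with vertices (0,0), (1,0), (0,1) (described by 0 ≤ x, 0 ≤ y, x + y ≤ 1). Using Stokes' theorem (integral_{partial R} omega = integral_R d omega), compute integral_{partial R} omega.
integral_(partial R) omega = 11/6

Stokes: integral_partial_R omega = integral_R d omega with d omega = (∂Q/∂x - ∂P/∂y) dx ∧ dy.
  ∂Q/∂x = 3
  ∂P/∂y = -2*x
  integrand = ∂Q/∂x - ∂P/∂y = 2*x + 3.
Integrating over R: integral_0^1 integral_0^{1-x} (2*x + 3) dy dx = 11/6.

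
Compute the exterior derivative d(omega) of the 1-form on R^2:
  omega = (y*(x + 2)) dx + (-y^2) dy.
d(omega) = (-x - 2) dx ∧ dy

For a 1-form omega = sum_i f_i dx_i, the exterior derivative is
  d(omega) = sum_{i < j} (∂f_j/∂x_i - ∂f_i/∂x_j) dx_i ∧ dx_j.
  coefficient of dx ∧ dy: ∂f_2/∂x - ∂f_1/∂y = ∂(-y^2)/∂x - ∂(y*(x + 2))/∂y = -x - 2
Assembling: d(omega) = (-x - 2) dx ∧ dy.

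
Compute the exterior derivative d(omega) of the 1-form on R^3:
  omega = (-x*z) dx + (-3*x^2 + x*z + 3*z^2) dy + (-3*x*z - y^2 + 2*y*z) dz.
d(omega) = (-6*x + z) dx ∧ dy + (x - 3*z) dx ∧ dz + (-x - 2*y - 4*z) dy ∧ dz

For a 1-form omega = sum_i f_i dx_i, the exterior derivative is
  d(omega) = sum_{i < j} (∂f_j/∂x_i - ∂f_i/∂x_j) dx_i ∧ dx_j.
  coefficient of dx ∧ dy: ∂f_2/∂x - ∂f_1/∂y = ∂(-3*x^2 + x*z + 3*z^2)/∂x - ∂(-x*z)/∂y = -6*x + z
  coefficient of dx ∧ dz: ∂f_3/∂x - ∂f_1/∂z = ∂(-3*x*z - y^2 + 2*y*z)/∂x - ∂(-x*z)/∂z = x - 3*z
  coefficient of dy ∧ dz: ∂f_3/∂y - ∂f_2/∂z = ∂(-3*x*z - y^2 + 2*y*z)/∂y - ∂(-3*x^2 + x*z + 3*z^2)/∂z = -x - 2*y - 4*z
Assembling: d(omega) = (-6*x + z) dx ∧ dy + (x - 3*z) dx ∧ dz + (-x - 2*y - 4*z) dy ∧ dz.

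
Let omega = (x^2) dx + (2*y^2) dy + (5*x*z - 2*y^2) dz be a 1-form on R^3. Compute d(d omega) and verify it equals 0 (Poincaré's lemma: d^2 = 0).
d(d omega) = 0

Step 1: d omega = sum_{i<j} (∂f_j/∂x_i - ∂f_i/∂x_j) dx_i ∧ dx_j:
  coeff of dx ∧ dy: 0
  coeff of dx ∧ dz: 5*z
  coeff of dy ∧ dz: -4*y
Step 2: Apply d again to each 2-form coefficient. The only possible 3-form in R^3 is dx ∧ dy ∧ dz, with coefficient
  ∂(coeff of dy∧dz)/∂x - ∂(coeff of dx∧dz)/∂y + ∂(coeff of dx∧dy)/∂z
  = ∂/∂x (-4*y) - ∂/∂y (5*z) + ∂/∂z (0).
Each of these terms simplifies to sums of mixed partials that cancel in pairs. The result is 0 (by equality of mixed partials for smooth functions — Schwarz / Clairaut).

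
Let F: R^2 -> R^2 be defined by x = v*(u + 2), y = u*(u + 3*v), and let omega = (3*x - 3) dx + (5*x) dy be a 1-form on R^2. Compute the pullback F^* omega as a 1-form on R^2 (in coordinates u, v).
F^* omega = (v*(10*u^2 + 18*u*v + 20*u + 36*v - 3)) du + (18*u^2*v + 42*u*v - 3*u + 12*v - 6) dv

Using F^*(f dg) = (f ∘ F) d(g ∘ F), substitute each coordinate x_i by F_i(u, v) in f_i, and replace dx_i by d F_i = (∂F_i/∂u) du + (∂F_i/∂v) dv.
  For the x component: f_1(F) = 3*u*v + 6*v - 3; d F_1 = (v) du + (u + 2) dv
  For the y component: f_2(F) = 5*v*(u + 2); d F_2 = (2*u + 3*v) du + (3*u) dv
Combining and collecting du, dv coefficients:
  coeff of du: v*(10*u^2 + 18*u*v + 20*u + 36*v - 3)
  coeff of dv: 18*u^2*v + 42*u*v - 3*u + 12*v - 6
F^* omega = (v*(10*u^2 + 18*u*v + 20*u + 36*v - 3)) du + (18*u^2*v + 42*u*v - 3*u + 12*v - 6) dv.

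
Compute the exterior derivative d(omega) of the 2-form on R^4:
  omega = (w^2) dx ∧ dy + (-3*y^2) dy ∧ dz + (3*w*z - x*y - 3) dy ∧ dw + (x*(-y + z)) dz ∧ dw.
d(omega) = (2*w - y) dx ∧ dy ∧ dw + (-3*w - x) dy ∧ dz ∧ dw + (-y + z) dx ∧ dz ∧ dw

For a 2-form omega = sum_{i<j} g_{ij} dx_i ∧ dx_j, the exterior derivative is
  d(omega) = sum_{i<j} d(g_{ij}) ∧ dx_i ∧ dx_j = sum_{i<j, k} (∂g_{ij}/∂x_k) dx_k ∧ dx_i ∧ dx_j.
Expand each term, using dx_k ∧ dx_i ∧ dx_j = sgn(permutation) dx_{(a)} ∧ dx_{(b)} ∧ dx_{(c)} with (a < b < c) sorted:
  d(w^2) includes (∂/∂w)(w^2) dw = (2*w) dw, which multiplied by dx ∧ dy gives (2*w) dx ∧ dy ∧ dw
  d(3*w*z - x*y - 3) includes (∂/∂x)(3*w*z - x*y - 3) dx = (-y) dx, which multiplied by dy ∧ dw gives (-y) dx ∧ dy ∧ dw
  d(3*w*z - x*y - 3) includes (∂/∂z)(3*w*z - x*y - 3) dz = (3*w) dz, which multiplied by dy ∧ dw gives (-3*w) dy ∧ dz ∧ dw
  d(x*(-y + z)) includes (∂/∂x)(x*(-y + z)) dx = (-y + z) dx, which multiplied by dz ∧ dw gives (-y + z) dx ∧ dz ∧ dw
  d(x*(-y + z)) includes (∂/∂y)(x*(-y + z)) dy = (-x) dy, which multiplied by dz ∧ dw gives (-x) dy ∧ dz ∧ dw
Collecting like 3-forms: d(omega) = (2*w - y) dx ∧ dy ∧ dw + (-3*w - x) dy ∧ dz ∧ dw + (-y + z) dx ∧ dz ∧ dw.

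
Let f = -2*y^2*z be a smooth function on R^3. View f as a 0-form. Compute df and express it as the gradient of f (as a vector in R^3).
df = (0) dx + (-4*y*z) dy + (-2*y^2) dz; grad f = (0, -4*y*z, -2*y^2)

For a 0-form f, d f = (∂f/∂x) dx + (∂f/∂y) dy + (∂f/∂z) dz. The components of the vector representation are exactly the entries of grad f in Cartesian coordinates:
  ∂f/∂x = 0
  ∂f/∂y = -4*y*z
  ∂f/∂z = -2*y^2.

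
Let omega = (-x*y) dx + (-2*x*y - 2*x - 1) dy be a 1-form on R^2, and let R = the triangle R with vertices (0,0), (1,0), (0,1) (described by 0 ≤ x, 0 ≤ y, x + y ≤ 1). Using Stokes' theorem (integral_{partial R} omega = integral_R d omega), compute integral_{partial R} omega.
integral_(partial R) omega = -7/6

Stokes: integral_partial_R omega = integral_R d omega with d omega = (∂Q/∂x - ∂P/∂y) dx ∧ dy.
  ∂Q/∂x = -2*y - 2
  ∂P/∂y = -x
  integrand = ∂Q/∂x - ∂P/∂y = x - 2*y - 2.
Integrating over R: integral_0^1 integral_0^{1-x} (x - 2*y - 2) dy dx = -7/6.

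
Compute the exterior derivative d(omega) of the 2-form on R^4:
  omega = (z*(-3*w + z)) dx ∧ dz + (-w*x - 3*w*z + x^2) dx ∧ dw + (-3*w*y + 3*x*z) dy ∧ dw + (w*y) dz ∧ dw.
d(omega) = (3*w - 3*z) dx ∧ dz ∧ dw + (3*z) dx ∧ dy ∧ dw + (w - 3*x) dy ∧ dz ∧ dw

For a 2-form omega = sum_{i<j} g_{ij} dx_i ∧ dx_j, the exterior derivative is
  d(omega) = sum_{i<j} d(g_{ij}) ∧ dx_i ∧ dx_j = sum_{i<j, k} (∂g_{ij}/∂x_k) dx_k ∧ dx_i ∧ dx_j.
Expand each term, using dx_k ∧ dx_i ∧ dx_j = sgn(permutation) dx_{(a)} ∧ dx_{(b)} ∧ dx_{(c)} with (a < b < c) sorted:
  d(z*(-3*w + z)) includes (∂/∂w)(z*(-3*w + z)) dw = (-3*z) dw, which multiplied by dx ∧ dz gives (-3*z) dx ∧ dz ∧ dw
  d(-w*x - 3*w*z + x^2) includes (∂/∂z)(-w*x - 3*w*z + x^2) dz = (-3*w) dz, which multiplied by dx ∧ dw gives (3*w) dx ∧ dz ∧ dw
  d(-3*w*y + 3*x*z) includes (∂/∂x)(-3*w*y + 3*x*z) dx = (3*z) dx, which multiplied by dy ∧ dw gives (3*z) dx ∧ dy ∧ dw
  d(-3*w*y + 3*x*z) includes (∂/∂z)(-3*w*y + 3*x*z) dz = (3*x) dz, which multiplied by dy ∧ dw gives (-3*x) dy ∧ dz ∧ dw
  d(w*y) includes (∂/∂y)(w*y) dy = (w) dy, which multiplied by dz ∧ dw gives (w) dy ∧ dz ∧ dw
Collecting like 3-forms: d(omega) = (3*w - 3*z) dx ∧ dz ∧ dw + (3*z) dx ∧ dy ∧ dw + (w - 3*x) dy ∧ dz ∧ dw.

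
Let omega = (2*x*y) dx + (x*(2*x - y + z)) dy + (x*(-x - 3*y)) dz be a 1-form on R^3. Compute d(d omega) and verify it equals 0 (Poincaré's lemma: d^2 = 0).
d(d omega) = 0

Step 1: d omega = sum_{i<j} (∂f_j/∂x_i - ∂f_i/∂x_j) dx_i ∧ dx_j:
  coeff of dx ∧ dy: 2*x - y + z
  coeff of dx ∧ dz: -2*x - 3*y
  coeff of dy ∧ dz: -4*x
Step 2: Apply d again to each 2-form coefficient. The only possible 3-form in R^3 is dx ∧ dy ∧ dz, with coefficient
  ∂(coeff of dy∧dz)/∂x - ∂(coeff of dx∧dz)/∂y + ∂(coeff of dx∧dy)/∂z
  = ∂/∂x (-4*x) - ∂/∂y (-2*x - 3*y) + ∂/∂z (2*x - y + z).
Each of these terms simplifies to sums of mixed partials that cancel in pairs. The result is 0 (by equality of mixed partials for smooth functions — Schwarz / Clairaut).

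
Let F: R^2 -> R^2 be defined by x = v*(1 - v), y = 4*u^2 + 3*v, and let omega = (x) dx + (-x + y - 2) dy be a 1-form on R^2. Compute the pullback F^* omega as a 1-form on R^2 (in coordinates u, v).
F^* omega = (8*u*(4*u^2 + v^2 + 2*v - 2)) du + (12*u^2 + 2*v^3 + 7*v - 6) dv

Using F^*(f dg) = (f ∘ F) d(g ∘ F), substitute each coordinate x_i by F_i(u, v) in f_i, and replace dx_i by d F_i = (∂F_i/∂u) du + (∂F_i/∂v) dv.
  For the x component: f_1(F) = v*(1 - v); d F_1 = (0) du + (1 - 2*v) dv
  For the y component: f_2(F) = 4*u^2 + v^2 + 2*v - 2; d F_2 = (8*u) du + (3) dv
Combining and collecting du, dv coefficients:
  coeff of du: 8*u*(4*u^2 + v^2 + 2*v - 2)
  coeff of dv: 12*u^2 + 2*v^3 + 7*v - 6
F^* omega = (8*u*(4*u^2 + v^2 + 2*v - 2)) du + (12*u^2 + 2*v^3 + 7*v - 6) dv.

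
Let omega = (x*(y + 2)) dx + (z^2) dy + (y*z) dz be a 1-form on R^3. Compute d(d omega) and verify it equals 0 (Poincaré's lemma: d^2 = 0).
d(d omega) = 0

Step 1: d omega = sum_{i<j} (∂f_j/∂x_i - ∂f_i/∂x_j) dx_i ∧ dx_j:
  coeff of dx ∧ dy: -x
  coeff of dx ∧ dz: 0
  coeff of dy ∧ dz: -z
Step 2: Apply d again to each 2-form coefficient. The only possible 3-form in R^3 is dx ∧ dy ∧ dz, with coefficient
  ∂(coeff of dy∧dz)/∂x - ∂(coeff of dx∧dz)/∂y + ∂(coeff of dx∧dy)/∂z
  = ∂/∂x (-z) - ∂/∂y (0) + ∂/∂z (-x).
Each of these terms simplifies to sums of mixed partials that cancel in pairs. The result is 0 (by equality of mixed partials for smooth functions — Schwarz / Clairaut).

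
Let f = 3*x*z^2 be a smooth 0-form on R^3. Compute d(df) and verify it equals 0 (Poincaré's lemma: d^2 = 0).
d(df) = 0

Step 1: df = sum_i (∂f/∂x_i) dx_i = (3*z^2) dx + (0) dy + (6*x*z) dz.
Step 2: Apply d again. Using the 1-form formula, the coefficient of dx ∧ dy in d(df) is ∂^2 f/∂x ∂y - ∂^2 f/∂y ∂x = (0) - (0) = 0 (equality of mixed partials for smooth f).
Similarly for dx ∧ dz and dy ∧ dz — all coefficients vanish. So d(df) = 0.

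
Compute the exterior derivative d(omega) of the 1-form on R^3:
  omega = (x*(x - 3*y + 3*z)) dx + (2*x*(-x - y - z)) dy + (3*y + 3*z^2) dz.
d(omega) = (-x - 2*y - 2*z) dx ∧ dy + (-3*x) dx ∧ dz + (2*x + 3) dy ∧ dz

For a 1-form omega = sum_i f_i dx_i, the exterior derivative is
  d(omega) = sum_{i < j} (∂f_j/∂x_i - ∂f_i/∂x_j) dx_i ∧ dx_j.
  coefficient of dx ∧ dy: ∂f_2/∂x - ∂f_1/∂y = ∂(2*x*(-x - y - z))/∂x - ∂(x*(x - 3*y + 3*z))/∂y = -x - 2*y - 2*z
  coefficient of dx ∧ dz: ∂f_3/∂x - ∂f_1/∂z = ∂(3*y + 3*z^2)/∂x - ∂(x*(x - 3*y + 3*z))/∂z = -3*x
  coefficient of dy ∧ dz: ∂f_3/∂y - ∂f_2/∂z = ∂(3*y + 3*z^2)/∂y - ∂(2*x*(-x - y - z))/∂z = 2*x + 3
Assembling: d(omega) = (-x - 2*y - 2*z) dx ∧ dy + (-3*x) dx ∧ dz + (2*x + 3) dy ∧ dz.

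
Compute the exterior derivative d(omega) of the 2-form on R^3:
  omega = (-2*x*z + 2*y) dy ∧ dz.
d(omega) = (-2*z) dx ∧ dy ∧ dz

For a 2-form omega = sum_{i<j} g_{ij} dx_i ∧ dx_j, the exterior derivative is
  d(omega) = sum_{i<j} d(g_{ij}) ∧ dx_i ∧ dx_j = sum_{i<j, k} (∂g_{ij}/∂x_k) dx_k ∧ dx_i ∧ dx_j.
Expand each term, using dx_k ∧ dx_i ∧ dx_j = sgn(permutation) dx_{(a)} ∧ dx_{(b)} ∧ dx_{(c)} with (a < b < c) sorted:
  d(-2*x*z + 2*y) includes (∂/∂x)(-2*x*z + 2*y) dx = (-2*z) dx, which multiplied by dy ∧ dz gives (-2*z) dx ∧ dy ∧ dz
Collecting like 3-forms: d(omega) = (-2*z) dx ∧ dy ∧ dz.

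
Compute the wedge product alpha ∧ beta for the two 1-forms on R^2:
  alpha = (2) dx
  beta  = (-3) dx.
alpha ∧ beta = 0

Distribute the wedge, using dx_i ∧ dx_j = -dx_j ∧ dx_i and dx_i ∧ dx_i = 0. For each pair (i, j) with i < j, the coefficient of dx_i ∧ dx_j in alpha ∧ beta is (alpha_i * beta_j - alpha_j * beta_i). Collecting: alpha ∧ beta = 0.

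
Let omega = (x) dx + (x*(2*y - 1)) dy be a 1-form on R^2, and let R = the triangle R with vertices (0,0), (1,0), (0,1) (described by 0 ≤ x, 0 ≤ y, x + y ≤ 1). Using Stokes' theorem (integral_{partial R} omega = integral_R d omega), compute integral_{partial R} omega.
integral_(partial R) omega = -1/6

Stokes: integral_partial_R omega = integral_R d omega with d omega = (∂Q/∂x - ∂P/∂y) dx ∧ dy.
  ∂Q/∂x = 2*y - 1
  ∂P/∂y = 0
  integrand = ∂Q/∂x - ∂P/∂y = 2*y - 1.
Integrating over R: integral_0^1 integral_0^{1-x} (2*y - 1) dy dx = -1/6.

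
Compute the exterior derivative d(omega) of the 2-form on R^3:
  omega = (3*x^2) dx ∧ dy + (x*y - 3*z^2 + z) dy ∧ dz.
d(omega) = (y) dx ∧ dy ∧ dz

For a 2-form omega = sum_{i<j} g_{ij} dx_i ∧ dx_j, the exterior derivative is
  d(omega) = sum_{i<j} d(g_{ij}) ∧ dx_i ∧ dx_j = sum_{i<j, k} (∂g_{ij}/∂x_k) dx_k ∧ dx_i ∧ dx_j.
Expand each term, using dx_k ∧ dx_i ∧ dx_j = sgn(permutation) dx_{(a)} ∧ dx_{(b)} ∧ dx_{(c)} with (a < b < c) sorted:
  d(x*y - 3*z^2 + z) includes (∂/∂x)(x*y - 3*z^2 + z) dx = (y) dx, which multiplied by dy ∧ dz gives (y) dx ∧ dy ∧ dz
Collecting like 3-forms: d(omega) = (y) dx ∧ dy ∧ dz.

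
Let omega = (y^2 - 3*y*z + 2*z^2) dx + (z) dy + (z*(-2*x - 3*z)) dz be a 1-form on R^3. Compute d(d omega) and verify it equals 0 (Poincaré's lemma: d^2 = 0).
d(d omega) = 0

Step 1: d omega = sum_{i<j} (∂f_j/∂x_i - ∂f_i/∂x_j) dx_i ∧ dx_j:
  coeff of dx ∧ dy: -2*y + 3*z
  coeff of dx ∧ dz: 3*y - 6*z
  coeff of dy ∧ dz: -1
Step 2: Apply d again to each 2-form coefficient. The only possible 3-form in R^3 is dx ∧ dy ∧ dz, with coefficient
  ∂(coeff of dy∧dz)/∂x - ∂(coeff of dx∧dz)/∂y + ∂(coeff of dx∧dy)/∂z
  = ∂/∂x (-1) - ∂/∂y (3*y - 6*z) + ∂/∂z (-2*y + 3*z).
Each of these terms simplifies to sums of mixed partials that cancel in pairs. The result is 0 (by equality of mixed partials for smooth functions — Schwarz / Clairaut).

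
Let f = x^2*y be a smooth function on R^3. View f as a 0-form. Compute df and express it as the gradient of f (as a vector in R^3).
df = (2*x*y) dx + (x^2) dy + (0) dz; grad f = (2*x*y, x^2, 0)

For a 0-form f, d f = (∂f/∂x) dx + (∂f/∂y) dy + (∂f/∂z) dz. The components of the vector representation are exactly the entries of grad f in Cartesian coordinates:
  ∂f/∂x = 2*x*y
  ∂f/∂y = x^2
  ∂f/∂z = 0.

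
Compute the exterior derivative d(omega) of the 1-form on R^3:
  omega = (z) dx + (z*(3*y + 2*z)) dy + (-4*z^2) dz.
d(omega) = (-1) dx ∧ dz + (-3*y - 4*z) dy ∧ dz

For a 1-form omega = sum_i f_i dx_i, the exterior derivative is
  d(omega) = sum_{i < j} (∂f_j/∂x_i - ∂f_i/∂x_j) dx_i ∧ dx_j.
  coefficient of dx ∧ dz: ∂f_3/∂x - ∂f_1/∂z = ∂(-4*z^2)/∂x - ∂(z)/∂z = -1
  coefficient of dy ∧ dz: ∂f_3/∂y - ∂f_2/∂z = ∂(-4*z^2)/∂y - ∂(z*(3*y + 2*z))/∂z = -3*y - 4*z
Assembling: d(omega) = (-1) dx ∧ dz + (-3*y - 4*z) dy ∧ dz.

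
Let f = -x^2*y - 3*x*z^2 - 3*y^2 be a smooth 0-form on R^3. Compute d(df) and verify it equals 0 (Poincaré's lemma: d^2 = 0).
d(df) = 0

Step 1: df = sum_i (∂f/∂x_i) dx_i = (-2*x*y - 3*z^2) dx + (-x^2 - 6*y) dy + (-6*x*z) dz.
Step 2: Apply d again. Using the 1-form formula, the coefficient of dx ∧ dy in d(df) is ∂^2 f/∂x ∂y - ∂^2 f/∂y ∂x = (-2*x) - (-2*x) = 0 (equality of mixed partials for smooth f).
Similarly for dx ∧ dz and dy ∧ dz — all coefficients vanish. So d(df) = 0.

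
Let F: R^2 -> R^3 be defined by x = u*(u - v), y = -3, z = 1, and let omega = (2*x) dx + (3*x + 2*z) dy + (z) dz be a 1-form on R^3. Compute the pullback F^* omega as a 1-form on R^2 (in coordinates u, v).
F^* omega = (2*u*(2*u^2 - 3*u*v + v^2)) du + (2*u^2*(-u + v)) dv

Using F^*(f dg) = (f ∘ F) d(g ∘ F), substitute each coordinate x_i by F_i(u, v) in f_i, and replace dx_i by d F_i = (∂F_i/∂u) du + (∂F_i/∂v) dv.
  For the x component: f_1(F) = 2*u*(u - v); d F_1 = (2*u - v) du + (-u) dv
  For the y component: f_2(F) = 3*u^2 - 3*u*v + 2; d F_2 = (0) du + (0) dv
  For the z component: f_3(F) = 1; d F_3 = (0) du + (0) dv
Combining and collecting du, dv coefficients:
  coeff of du: 2*u*(2*u^2 - 3*u*v + v^2)
  coeff of dv: 2*u^2*(-u + v)
F^* omega = (2*u*(2*u^2 - 3*u*v + v^2)) du + (2*u^2*(-u + v)) dv.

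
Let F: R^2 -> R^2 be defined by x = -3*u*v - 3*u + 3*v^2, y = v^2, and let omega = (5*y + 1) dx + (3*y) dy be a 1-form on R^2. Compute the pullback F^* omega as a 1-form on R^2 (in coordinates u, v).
F^* omega = (-15*v^3 - 15*v^2 - 3*v - 3) du + (-15*u*v^2 - 3*u + 36*v^3 + 6*v) dv

Using F^*(f dg) = (f ∘ F) d(g ∘ F), substitute each coordinate x_i by F_i(u, v) in f_i, and replace dx_i by d F_i = (∂F_i/∂u) du + (∂F_i/∂v) dv.
  For the x component: f_1(F) = 5*v^2 + 1; d F_1 = (-3*v - 3) du + (-3*u + 6*v) dv
  For the y component: f_2(F) = 3*v^2; d F_2 = (0) du + (2*v) dv
Combining and collecting du, dv coefficients:
  coeff of du: -15*v^3 - 15*v^2 - 3*v - 3
  coeff of dv: -15*u*v^2 - 3*u + 36*v^3 + 6*v
F^* omega = (-15*v^3 - 15*v^2 - 3*v - 3) du + (-15*u*v^2 - 3*u + 36*v^3 + 6*v) dv.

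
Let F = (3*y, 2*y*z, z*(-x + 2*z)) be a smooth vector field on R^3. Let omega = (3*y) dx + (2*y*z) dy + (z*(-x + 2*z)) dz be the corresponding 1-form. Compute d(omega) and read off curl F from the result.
d(omega) = (-2*y) dy ∧ dz + (z) dz ∧ dx + (-3) dx ∧ dy; curl F = (-2*y, z, -3)

d omega = sum_{i<j} (∂f_j/∂x_i - ∂f_i/∂x_j) dx_i ∧ dx_j. Under the identification (dy ∧ dz, dz ∧ dx, dx ∧ dy) ↔ (e_x, e_y, e_z), the coefficients are exactly the components of curl F. Compute:
  ∂R/∂y - ∂Q/∂z = (0) - (2*y) = -2*y
  ∂P/∂z - ∂R/∂x = (0) - (-z) = z
  ∂Q/∂x - ∂P/∂y = (0) - (3) = -3.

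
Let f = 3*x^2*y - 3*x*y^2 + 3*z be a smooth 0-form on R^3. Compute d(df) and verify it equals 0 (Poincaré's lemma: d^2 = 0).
d(df) = 0

Step 1: df = sum_i (∂f/∂x_i) dx_i = (3*y*(2*x - y)) dx + (3*x*(x - 2*y)) dy + (3) dz.
Step 2: Apply d again. Using the 1-form formula, the coefficient of dx ∧ dy in d(df) is ∂^2 f/∂x ∂y - ∂^2 f/∂y ∂x = (6*x - 6*y) - (6*x - 6*y) = 0 (equality of mixed partials for smooth f).
Similarly for dx ∧ dz and dy ∧ dz — all coefficients vanish. So d(df) = 0.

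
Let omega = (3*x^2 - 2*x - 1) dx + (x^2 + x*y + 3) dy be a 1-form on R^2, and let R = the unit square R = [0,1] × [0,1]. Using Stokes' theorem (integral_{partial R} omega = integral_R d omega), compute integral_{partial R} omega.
integral_(partial R) omega = 3/2

Stokes: integral_partial_R omega = integral_R d omega with d omega = (∂Q/∂x - ∂P/∂y) dx ∧ dy.
  ∂Q/∂x = 2*x + y
  ∂P/∂y = 0
  integrand = ∂Q/∂x - ∂P/∂y = 2*x + y.
Integrating over R: integral_0^1 integral_0^1 (2*x + y) dx dy = 3/2.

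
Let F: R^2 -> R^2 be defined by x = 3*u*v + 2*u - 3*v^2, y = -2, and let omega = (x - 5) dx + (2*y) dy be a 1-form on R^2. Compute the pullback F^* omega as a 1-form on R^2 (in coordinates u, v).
F^* omega = (9*u*v^2 + 12*u*v + 4*u - 9*v^3 - 6*v^2 - 15*v - 10) du + (9*u^2*v + 6*u^2 - 27*u*v^2 - 12*u*v - 15*u + 18*v^3 + 30*v) dv

Using F^*(f dg) = (f ∘ F) d(g ∘ F), substitute each coordinate x_i by F_i(u, v) in f_i, and replace dx_i by d F_i = (∂F_i/∂u) du + (∂F_i/∂v) dv.
  For the x component: f_1(F) = 3*u*v + 2*u - 3*v^2 - 5; d F_1 = (3*v + 2) du + (3*u - 6*v) dv
  For the y component: f_2(F) = -4; d F_2 = (0) du + (0) dv
Combining and collecting du, dv coefficients:
  coeff of du: 9*u*v^2 + 12*u*v + 4*u - 9*v^3 - 6*v^2 - 15*v - 10
  coeff of dv: 9*u^2*v + 6*u^2 - 27*u*v^2 - 12*u*v - 15*u + 18*v^3 + 30*v
F^* omega = (9*u*v^2 + 12*u*v + 4*u - 9*v^3 - 6*v^2 - 15*v - 10) du + (9*u^2*v + 6*u^2 - 27*u*v^2 - 12*u*v - 15*u + 18*v^3 + 30*v) dv.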